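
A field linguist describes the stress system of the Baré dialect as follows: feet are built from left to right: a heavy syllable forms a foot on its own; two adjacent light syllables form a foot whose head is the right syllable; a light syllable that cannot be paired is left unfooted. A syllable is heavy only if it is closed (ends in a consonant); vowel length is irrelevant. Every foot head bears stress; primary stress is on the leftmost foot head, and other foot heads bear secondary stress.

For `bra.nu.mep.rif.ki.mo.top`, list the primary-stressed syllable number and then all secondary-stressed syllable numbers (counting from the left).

primary 2, secondary 3, 4, 6, 7

Weights: 1 bra L, 2 nu L, 3 mep H, 4 rif H, 5 ki L, 6 mo L, 7 top H.
Parse left to right (heavy = foot alone; LL = one foot; stranded L unfooted): (bra.ˈnu) (ˈmep) (ˈrif) (ki.ˈmo) (ˈtop).
Foot heads: 2, 3, 4, 6, 7.
Primary stress on the leftmost head = syllable 2.
Secondary stress on 3, 4, 6, 7: bra.ˈnu.ˌmep.ˌrif.ki.ˌmo.ˌtop.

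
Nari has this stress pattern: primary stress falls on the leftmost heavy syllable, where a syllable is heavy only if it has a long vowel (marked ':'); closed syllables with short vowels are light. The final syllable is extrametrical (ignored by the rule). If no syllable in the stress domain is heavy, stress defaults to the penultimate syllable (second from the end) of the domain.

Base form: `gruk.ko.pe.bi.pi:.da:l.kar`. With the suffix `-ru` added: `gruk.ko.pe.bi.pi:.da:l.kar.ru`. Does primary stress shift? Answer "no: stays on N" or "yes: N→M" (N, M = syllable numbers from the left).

Base `gruk.ko.pe.bi.pi:.da:l.kar` (7 syllables):
  The final syllable (7, kar) is extrametrical; the stress domain is syllables 1–6.
  Weights: 1 gruk L, 2 ko L, 3 pe L, 4 bi L, 5 pi: H, 6 da:l H.
  Heavy syllables in the domain: 5, 6. The leftmost is syllable 5 (pi:).
  → primary stress on syllable 5.
Suffixed `gruk.ko.pe.bi.pi:.da:l.kar.ru` (8 syllables):
  The final syllable (8, ru) is extrametrical; the stress domain is syllables 1–7.
  Weights: 1 gruk L, 2 ko L, 3 pe L, 4 bi L, 5 pi: H, 6 da:l H, 7 kar L.
  Heavy syllables in the domain: 5, 6. The leftmost is syllable 5 (pi:).
  → primary stress on syllable 5.

no: stays on 5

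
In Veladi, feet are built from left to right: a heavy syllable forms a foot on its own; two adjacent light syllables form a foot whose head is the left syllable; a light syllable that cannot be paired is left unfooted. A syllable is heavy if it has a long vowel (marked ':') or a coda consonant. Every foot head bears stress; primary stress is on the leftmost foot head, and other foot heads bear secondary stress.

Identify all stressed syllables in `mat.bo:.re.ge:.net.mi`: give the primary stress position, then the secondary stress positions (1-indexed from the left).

Weights: 1 mat H, 2 bo: H, 3 re L, 4 ge: H, 5 net H, 6 mi L.
Parse left to right (heavy = foot alone; LL = one foot; stranded L unfooted): (ˈmat) (ˈbo:) re (ˈge:) (ˈnet) mi.
Foot heads: 1, 2, 4, 5.
Primary stress on the leftmost head = syllable 1.
Secondary stress on 2, 4, 5: ˈmat.ˌbo:.re.ˌge:.ˌnet.mi.

primary 1, secondary 2, 4, 5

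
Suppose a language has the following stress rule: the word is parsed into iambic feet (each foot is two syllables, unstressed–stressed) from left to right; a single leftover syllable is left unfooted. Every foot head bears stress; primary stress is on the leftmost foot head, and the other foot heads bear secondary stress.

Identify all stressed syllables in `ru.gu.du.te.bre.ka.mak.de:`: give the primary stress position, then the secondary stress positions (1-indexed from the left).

Parse left to right into iambic (σˈσ) feet: (ru.ˈgu) (du.ˈte) (bre.ˈka) (mak.ˈde:).
Foot heads (stressed positions): 2, 4, 6, 8.
End Rule Leftmost: primary stress on the leftmost head = syllable 2.
Secondary stress on 4, 6, 8: ru.ˈgu.du.ˌte.bre.ˌka.mak.ˌde:.

primary 2, secondary 4, 6, 8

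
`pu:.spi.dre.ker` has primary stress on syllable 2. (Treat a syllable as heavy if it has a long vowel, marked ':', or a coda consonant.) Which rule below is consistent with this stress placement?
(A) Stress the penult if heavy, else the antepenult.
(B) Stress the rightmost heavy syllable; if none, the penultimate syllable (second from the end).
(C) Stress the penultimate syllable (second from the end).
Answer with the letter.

Rule A → syllable 2 ✓.
Rule B → syllable 4 (observed: 2).
Rule C → syllable 3 (observed: 2).

A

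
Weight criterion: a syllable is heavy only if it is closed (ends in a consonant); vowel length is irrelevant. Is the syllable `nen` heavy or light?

heavy

`nen`: short vowel, closed (coda /n/). Closed (coda /n/) → heavy.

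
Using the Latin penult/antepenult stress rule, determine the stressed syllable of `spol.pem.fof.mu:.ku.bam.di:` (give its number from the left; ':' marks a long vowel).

6

Classical Latin: stress the penult if heavy (long vowel or closed), else the antepenult.
Weights: 5 ku L, 6 bam H, 7 di: H.
The penult (syllable 6, bam) is heavy, so it takes stress.
Stress on syllable 6: spol.pem.fof.mu:.ku.ˈbam.di:.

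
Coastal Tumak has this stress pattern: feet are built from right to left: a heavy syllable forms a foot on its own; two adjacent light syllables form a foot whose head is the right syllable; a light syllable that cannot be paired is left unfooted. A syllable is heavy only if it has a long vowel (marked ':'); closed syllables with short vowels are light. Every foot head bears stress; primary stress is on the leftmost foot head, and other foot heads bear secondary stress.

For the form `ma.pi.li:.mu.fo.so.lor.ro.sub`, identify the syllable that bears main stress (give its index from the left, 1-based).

Weights: 1 ma L, 2 pi L, 3 li: H, 4 mu L, 5 fo L, 6 so L, 7 lor L, 8 ro L, 9 sub L.
Parse right to left (heavy = foot alone; LL = one foot; stranded L unfooted): (ma.ˈpi) (ˈli:) (mu.ˈfo) (so.ˈlor) (ro.ˈsub).
Foot heads: 2, 3, 5, 7, 9.
Primary stress on the leftmost head = syllable 2.
Primary stress: syllable 2 → ma.ˈpi.li:.mu.fo.so.lor.ro.sub.

2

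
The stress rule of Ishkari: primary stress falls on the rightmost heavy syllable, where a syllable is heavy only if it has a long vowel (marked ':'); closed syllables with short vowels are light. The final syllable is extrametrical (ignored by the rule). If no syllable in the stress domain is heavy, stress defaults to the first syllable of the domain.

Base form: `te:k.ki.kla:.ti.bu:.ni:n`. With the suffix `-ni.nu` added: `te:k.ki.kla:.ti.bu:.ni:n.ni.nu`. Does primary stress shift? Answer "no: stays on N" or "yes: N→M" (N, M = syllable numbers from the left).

yes: 5→6

Base `te:k.ki.kla:.ti.bu:.ni:n` (6 syllables):
  The final syllable (6, ni:n) is extrametrical; the stress domain is syllables 1–5.
  Weights: 1 te:k H, 2 ki L, 3 kla: H, 4 ti L, 5 bu: H.
  Heavy syllables in the domain: 1, 3, 5. The rightmost is syllable 5 (bu:).
  → primary stress on syllable 5.
Suffixed `te:k.ki.kla:.ti.bu:.ni:n.ni.nu` (8 syllables):
  The final syllable (8, nu) is extrametrical; the stress domain is syllables 1–7.
  Weights: 1 te:k H, 2 ki L, 3 kla: H, 4 ti L, 5 bu: H, 6 ni:n H, 7 ni L.
  Heavy syllables in the domain: 1, 3, 5, 6. The rightmost is syllable 6 (ni:n).
  → primary stress on syllable 6.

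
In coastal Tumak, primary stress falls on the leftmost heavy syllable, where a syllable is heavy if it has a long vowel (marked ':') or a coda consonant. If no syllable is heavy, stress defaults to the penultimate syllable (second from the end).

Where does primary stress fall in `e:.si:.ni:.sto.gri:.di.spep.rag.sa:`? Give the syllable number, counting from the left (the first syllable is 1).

Weights: 1 e: H, 2 si: H, 3 ni: H, 4 sto L, 5 gri: H, 6 di L, 7 spep H, 8 rag H, 9 sa: H.
Heavy syllables in the domain: 1, 2, 3, 5, 7, 8, 9. The leftmost is syllable 1 (e:).
Primary stress: syllable 1 → ˈe:.si:.ni:.sto.gri:.di.spep.rag.sa:.

1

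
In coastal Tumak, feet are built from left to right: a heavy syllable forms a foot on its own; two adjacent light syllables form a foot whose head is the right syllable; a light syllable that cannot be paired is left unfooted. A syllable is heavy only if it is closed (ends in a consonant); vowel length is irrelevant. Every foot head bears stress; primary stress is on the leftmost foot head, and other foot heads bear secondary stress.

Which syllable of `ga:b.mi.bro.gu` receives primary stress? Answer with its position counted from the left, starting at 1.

Weights: 1 ga:b H, 2 mi L, 3 bro L, 4 gu L.
Parse left to right (heavy = foot alone; LL = one foot; stranded L unfooted): (ˈga:b) (mi.ˈbro) gu.
Foot heads: 1, 3.
Primary stress on the leftmost head = syllable 1.
Primary stress: syllable 1 → ˈga:b.mi.bro.gu.

1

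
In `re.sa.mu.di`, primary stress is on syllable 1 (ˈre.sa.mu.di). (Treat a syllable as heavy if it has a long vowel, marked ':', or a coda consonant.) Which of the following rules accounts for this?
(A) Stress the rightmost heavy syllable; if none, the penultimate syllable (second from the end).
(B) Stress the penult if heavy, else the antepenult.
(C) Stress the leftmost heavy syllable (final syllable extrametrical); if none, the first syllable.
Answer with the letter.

C

Rule A → syllable 3 (observed: 1).
Rule B → syllable 2 (observed: 1).
Rule C → syllable 1 ✓.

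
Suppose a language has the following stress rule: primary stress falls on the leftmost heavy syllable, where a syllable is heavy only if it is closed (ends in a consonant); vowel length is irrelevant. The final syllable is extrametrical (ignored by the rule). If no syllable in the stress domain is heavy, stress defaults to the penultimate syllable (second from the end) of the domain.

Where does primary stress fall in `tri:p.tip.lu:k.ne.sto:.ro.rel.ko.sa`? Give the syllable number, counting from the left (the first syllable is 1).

The final syllable (9, sa) is extrametrical; the stress domain is syllables 1–8.
Weights: 1 tri:p H, 2 tip H, 3 lu:k H, 4 ne L, 5 sto: L, 6 ro L, 7 rel H, 8 ko L.
Heavy syllables in the domain: 1, 2, 3, 7. The leftmost is syllable 1 (tri:p).
Primary stress: syllable 1 → ˈtri:p.tip.lu:k.ne.sto:.ro.rel.ko.sa.

1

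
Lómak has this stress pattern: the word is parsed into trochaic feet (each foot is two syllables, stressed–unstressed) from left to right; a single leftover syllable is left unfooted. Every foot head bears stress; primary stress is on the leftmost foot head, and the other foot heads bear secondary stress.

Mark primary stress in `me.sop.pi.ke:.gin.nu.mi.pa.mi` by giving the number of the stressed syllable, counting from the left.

Parse left to right into trochaic (ˈσσ) feet: (ˈme.sop) (ˈpi.ke:) (ˈgin.nu) (ˈmi.pa) mi. Syllable 9 is left unfooted.
Foot heads (stressed positions): 1, 3, 5, 7.
End Rule Leftmost: primary stress on the leftmost head = syllable 1.
Primary stress: syllable 1 → ˈme.sop.pi.ke:.gin.nu.mi.pa.mi.

1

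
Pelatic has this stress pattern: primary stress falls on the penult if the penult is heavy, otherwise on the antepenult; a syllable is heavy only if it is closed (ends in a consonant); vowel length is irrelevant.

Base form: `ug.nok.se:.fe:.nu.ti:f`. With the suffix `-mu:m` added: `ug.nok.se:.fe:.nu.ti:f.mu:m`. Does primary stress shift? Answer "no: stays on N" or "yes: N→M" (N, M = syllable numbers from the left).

Base `ug.nok.se:.fe:.nu.ti:f` (6 syllables):
  Weights: 4 fe: L, 5 nu L, 6 ti:f H.
  The penult (syllable 5, nu) is light, so stress falls on the antepenult (syllable 4, fe:).
  → primary stress on syllable 4.
Suffixed `ug.nok.se:.fe:.nu.ti:f.mu:m` (7 syllables):
  Weights: 5 nu L, 6 ti:f H, 7 mu:m H.
  The penult (syllable 6, ti:f) is heavy, so it takes stress.
  → primary stress on syllable 6.

yes: 4→6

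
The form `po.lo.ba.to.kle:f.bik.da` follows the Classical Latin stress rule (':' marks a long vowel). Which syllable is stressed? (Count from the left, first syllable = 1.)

6

Classical Latin: stress the penult if heavy (long vowel or closed), else the antepenult.
Weights: 5 kle:f H, 6 bik H, 7 da L.
The penult (syllable 6, bik) is heavy, so it takes stress.
Stress on syllable 6: po.lo.ba.to.kle:f.ˈbik.da.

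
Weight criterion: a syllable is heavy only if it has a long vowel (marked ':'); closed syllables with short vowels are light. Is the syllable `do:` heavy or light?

heavy

`do:`: long vowel, open (no coda). Long vowel → heavy.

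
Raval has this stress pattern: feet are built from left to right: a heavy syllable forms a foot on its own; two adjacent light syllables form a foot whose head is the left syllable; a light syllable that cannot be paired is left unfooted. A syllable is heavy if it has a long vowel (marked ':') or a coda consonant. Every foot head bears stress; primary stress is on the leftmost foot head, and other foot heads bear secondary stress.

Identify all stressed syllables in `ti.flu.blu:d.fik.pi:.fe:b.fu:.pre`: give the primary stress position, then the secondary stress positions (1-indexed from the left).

primary 1, secondary 3, 4, 5, 6, 7

Weights: 1 ti L, 2 flu L, 3 blu:d H, 4 fik H, 5 pi: H, 6 fe:b H, 7 fu: H, 8 pre L.
Parse left to right (heavy = foot alone; LL = one foot; stranded L unfooted): (ˈti.flu) (ˈblu:d) (ˈfik) (ˈpi:) (ˈfe:b) (ˈfu:) pre.
Foot heads: 1, 3, 4, 5, 6, 7.
Primary stress on the leftmost head = syllable 1.
Secondary stress on 3, 4, 5, 6, 7: ˈti.flu.ˌblu:d.ˌfik.ˌpi:.ˌfe:b.ˌfu:.pre.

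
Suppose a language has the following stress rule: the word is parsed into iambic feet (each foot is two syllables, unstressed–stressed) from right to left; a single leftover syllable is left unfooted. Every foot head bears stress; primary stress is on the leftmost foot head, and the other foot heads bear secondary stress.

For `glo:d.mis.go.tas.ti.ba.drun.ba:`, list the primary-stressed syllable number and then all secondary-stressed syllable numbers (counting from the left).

Parse right to left into iambic (σˈσ) feet: (glo:d.ˈmis) (go.ˈtas) (ti.ˈba) (drun.ˈba:).
Foot heads (stressed positions): 2, 4, 6, 8.
End Rule Leftmost: primary stress on the leftmost head = syllable 2.
Secondary stress on 4, 6, 8: glo:d.ˈmis.go.ˌtas.ti.ˌba.drun.ˌba:.

primary 2, secondary 4, 6, 8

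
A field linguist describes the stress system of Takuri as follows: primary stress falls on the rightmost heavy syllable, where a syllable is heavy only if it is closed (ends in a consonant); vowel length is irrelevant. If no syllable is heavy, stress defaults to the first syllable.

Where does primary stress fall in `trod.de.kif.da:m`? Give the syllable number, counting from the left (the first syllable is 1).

Weights: 1 trod H, 2 de L, 3 kif H, 4 da:m H.
Heavy syllables in the domain: 1, 3, 4. The rightmost is syllable 4 (da:m).
Primary stress: syllable 4 → trod.de.kif.ˈda:m.

4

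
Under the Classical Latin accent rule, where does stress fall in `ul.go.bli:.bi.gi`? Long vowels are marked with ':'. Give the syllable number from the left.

3

Classical Latin: stress the penult if heavy (long vowel or closed), else the antepenult.
Weights: 3 bli: H, 4 bi L, 5 gi L.
The penult (syllable 4, bi) is light, so stress falls on the antepenult (syllable 3, bli:).
Stress on syllable 3: ul.go.ˈbli:.bi.gi.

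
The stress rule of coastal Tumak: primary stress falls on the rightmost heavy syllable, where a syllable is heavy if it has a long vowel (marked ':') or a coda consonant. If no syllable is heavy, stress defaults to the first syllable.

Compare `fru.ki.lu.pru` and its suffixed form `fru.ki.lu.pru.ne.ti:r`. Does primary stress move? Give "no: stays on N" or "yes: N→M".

yes: 1→6

Base `fru.ki.lu.pru` (4 syllables):
  Weights: 1 fru L, 2 ki L, 3 lu L, 4 pru L.
  No heavy syllable in the domain; default to the first syllable = syllable 1.
  → primary stress on syllable 1.
Suffixed `fru.ki.lu.pru.ne.ti:r` (6 syllables):
  Weights: 1 fru L, 2 ki L, 3 lu L, 4 pru L, 5 ne L, 6 ti:r H.
  Heavy syllables in the domain: 6. The rightmost is syllable 6 (ti:r).
  → primary stress on syllable 6.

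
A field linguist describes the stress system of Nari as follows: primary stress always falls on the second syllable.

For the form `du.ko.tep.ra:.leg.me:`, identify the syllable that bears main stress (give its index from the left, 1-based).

2

The word has 6 syllables; the second syllable is syllable 2 (ko).
Primary stress: syllable 2 → du.ˈko.tep.ra:.leg.me:.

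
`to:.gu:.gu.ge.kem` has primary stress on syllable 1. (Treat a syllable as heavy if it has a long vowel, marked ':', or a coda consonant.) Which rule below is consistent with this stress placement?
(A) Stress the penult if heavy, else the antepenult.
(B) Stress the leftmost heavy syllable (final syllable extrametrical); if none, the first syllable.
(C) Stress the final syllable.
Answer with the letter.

B

Rule A → syllable 3 (observed: 1).
Rule B → syllable 1 ✓.
Rule C → syllable 5 (observed: 1).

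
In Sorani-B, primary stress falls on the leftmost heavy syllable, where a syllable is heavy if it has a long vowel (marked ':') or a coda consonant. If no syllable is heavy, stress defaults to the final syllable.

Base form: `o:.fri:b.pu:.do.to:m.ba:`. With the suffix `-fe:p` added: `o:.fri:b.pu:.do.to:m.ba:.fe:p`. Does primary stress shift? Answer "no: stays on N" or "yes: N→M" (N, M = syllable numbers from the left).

Base `o:.fri:b.pu:.do.to:m.ba:` (6 syllables):
  Weights: 1 o: H, 2 fri:b H, 3 pu: H, 4 do L, 5 to:m H, 6 ba: H.
  Heavy syllables in the domain: 1, 2, 3, 5, 6. The leftmost is syllable 1 (o:).
  → primary stress on syllable 1.
Suffixed `o:.fri:b.pu:.do.to:m.ba:.fe:p` (7 syllables):
  Weights: 1 o: H, 2 fri:b H, 3 pu: H, 4 do L, 5 to:m H, 6 ba: H, 7 fe:p H.
  Heavy syllables in the domain: 1, 2, 3, 5, 6, 7. The leftmost is syllable 1 (o:).
  → primary stress on syllable 1.

no: stays on 1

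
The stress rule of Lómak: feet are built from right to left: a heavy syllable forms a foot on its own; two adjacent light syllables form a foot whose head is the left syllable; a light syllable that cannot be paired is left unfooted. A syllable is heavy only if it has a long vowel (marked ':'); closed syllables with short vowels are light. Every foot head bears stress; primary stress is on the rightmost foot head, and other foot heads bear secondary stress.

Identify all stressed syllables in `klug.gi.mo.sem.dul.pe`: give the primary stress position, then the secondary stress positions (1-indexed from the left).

Weights: 1 klug L, 2 gi L, 3 mo L, 4 sem L, 5 dul L, 6 pe L.
Parse right to left (heavy = foot alone; LL = one foot; stranded L unfooted): (ˈklug.gi) (ˈmo.sem) (ˈdul.pe).
Foot heads: 1, 3, 5.
Primary stress on the rightmost head = syllable 5.
Secondary stress on 1, 3: ˌklug.gi.ˌmo.sem.ˈdul.pe.

primary 5, secondary 1, 3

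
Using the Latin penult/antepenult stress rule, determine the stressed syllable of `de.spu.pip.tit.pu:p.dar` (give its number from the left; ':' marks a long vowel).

Classical Latin: stress the penult if heavy (long vowel or closed), else the antepenult.
Weights: 4 tit H, 5 pu:p H, 6 dar H.
The penult (syllable 5, pu:p) is heavy, so it takes stress.
Stress on syllable 5: de.spu.pip.tit.ˈpu:p.dar.

5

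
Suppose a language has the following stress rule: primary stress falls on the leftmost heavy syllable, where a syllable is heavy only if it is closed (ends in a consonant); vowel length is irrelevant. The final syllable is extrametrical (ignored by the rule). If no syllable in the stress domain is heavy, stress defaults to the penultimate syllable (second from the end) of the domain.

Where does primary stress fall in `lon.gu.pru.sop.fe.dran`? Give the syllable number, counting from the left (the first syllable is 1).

1

The final syllable (6, dran) is extrametrical; the stress domain is syllables 1–5.
Weights: 1 lon H, 2 gu L, 3 pru L, 4 sop H, 5 fe L.
Heavy syllables in the domain: 1, 4. The leftmost is syllable 1 (lon).
Primary stress: syllable 1 → ˈlon.gu.pru.sop.fe.dran.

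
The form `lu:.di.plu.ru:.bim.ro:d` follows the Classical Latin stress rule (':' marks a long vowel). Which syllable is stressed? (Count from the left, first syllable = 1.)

5

Classical Latin: stress the penult if heavy (long vowel or closed), else the antepenult.
Weights: 4 ru: H, 5 bim H, 6 ro:d H.
The penult (syllable 5, bim) is heavy, so it takes stress.
Stress on syllable 5: lu:.di.plu.ru:.ˈbim.ro:d.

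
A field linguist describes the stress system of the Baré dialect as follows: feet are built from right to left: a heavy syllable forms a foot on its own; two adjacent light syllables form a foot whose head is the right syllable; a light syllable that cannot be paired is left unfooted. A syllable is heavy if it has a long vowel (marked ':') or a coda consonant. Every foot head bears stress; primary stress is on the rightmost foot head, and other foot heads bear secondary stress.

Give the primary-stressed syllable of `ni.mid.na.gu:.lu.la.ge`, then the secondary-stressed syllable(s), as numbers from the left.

primary 7, secondary 2, 4

Weights: 1 ni L, 2 mid H, 3 na L, 4 gu: H, 5 lu L, 6 la L, 7 ge L.
Parse right to left (heavy = foot alone; LL = one foot; stranded L unfooted): ni (ˈmid) na (ˈgu:) lu (la.ˈge).
Foot heads: 2, 4, 7.
Primary stress on the rightmost head = syllable 7.
Secondary stress on 2, 4: ni.ˌmid.na.ˌgu:.lu.la.ˈge.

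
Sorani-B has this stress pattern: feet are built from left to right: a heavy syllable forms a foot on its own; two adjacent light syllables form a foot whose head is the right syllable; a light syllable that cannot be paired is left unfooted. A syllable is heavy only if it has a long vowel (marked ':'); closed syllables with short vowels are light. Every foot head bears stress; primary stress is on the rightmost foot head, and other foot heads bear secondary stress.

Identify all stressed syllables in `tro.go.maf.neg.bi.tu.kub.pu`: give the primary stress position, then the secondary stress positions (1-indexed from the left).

Weights: 1 tro L, 2 go L, 3 maf L, 4 neg L, 5 bi L, 6 tu L, 7 kub L, 8 pu L.
Parse left to right (heavy = foot alone; LL = one foot; stranded L unfooted): (tro.ˈgo) (maf.ˈneg) (bi.ˈtu) (kub.ˈpu).
Foot heads: 2, 4, 6, 8.
Primary stress on the rightmost head = syllable 8.
Secondary stress on 2, 4, 6: tro.ˌgo.maf.ˌneg.bi.ˌtu.kub.ˈpu.

primary 8, secondary 2, 4, 6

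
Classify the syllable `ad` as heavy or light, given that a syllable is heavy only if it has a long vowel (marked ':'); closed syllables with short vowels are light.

light

`ad`: short vowel, closed (coda /d/). Short vowel → light.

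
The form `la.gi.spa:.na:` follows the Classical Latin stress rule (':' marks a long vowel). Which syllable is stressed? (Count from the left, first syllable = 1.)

3

Classical Latin: stress the penult if heavy (long vowel or closed), else the antepenult.
Weights: 2 gi L, 3 spa: H, 4 na: H.
The penult (syllable 3, spa:) is heavy, so it takes stress.
Stress on syllable 3: la.gi.ˈspa:.na:.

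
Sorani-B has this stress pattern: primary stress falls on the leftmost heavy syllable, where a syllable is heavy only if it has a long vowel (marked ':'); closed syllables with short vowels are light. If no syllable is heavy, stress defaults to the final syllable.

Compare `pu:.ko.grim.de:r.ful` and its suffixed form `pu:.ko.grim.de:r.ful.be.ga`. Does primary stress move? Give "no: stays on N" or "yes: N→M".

no: stays on 1

Base `pu:.ko.grim.de:r.ful` (5 syllables):
  Weights: 1 pu: H, 2 ko L, 3 grim L, 4 de:r H, 5 ful L.
  Heavy syllables in the domain: 1, 4. The leftmost is syllable 1 (pu:).
  → primary stress on syllable 1.
Suffixed `pu:.ko.grim.de:r.ful.be.ga` (7 syllables):
  Weights: 1 pu: H, 2 ko L, 3 grim L, 4 de:r H, 5 ful L, 6 be L, 7 ga L.
  Heavy syllables in the domain: 1, 4. The leftmost is syllable 1 (pu:).
  → primary stress on syllable 1.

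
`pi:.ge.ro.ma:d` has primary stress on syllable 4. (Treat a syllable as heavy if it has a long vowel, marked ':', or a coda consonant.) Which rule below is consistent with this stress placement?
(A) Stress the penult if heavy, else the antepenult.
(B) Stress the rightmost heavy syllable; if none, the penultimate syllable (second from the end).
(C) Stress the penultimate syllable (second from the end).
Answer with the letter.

Rule A → syllable 2 (observed: 4).
Rule B → syllable 4 ✓.
Rule C → syllable 3 (observed: 4).

B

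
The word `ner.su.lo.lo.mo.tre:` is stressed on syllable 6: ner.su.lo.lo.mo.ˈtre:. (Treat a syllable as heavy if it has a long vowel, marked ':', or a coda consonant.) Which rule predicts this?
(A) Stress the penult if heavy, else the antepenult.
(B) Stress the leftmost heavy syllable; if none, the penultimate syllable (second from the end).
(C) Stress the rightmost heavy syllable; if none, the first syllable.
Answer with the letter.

C

Rule A → syllable 4 (observed: 6).
Rule B → syllable 1 (observed: 6).
Rule C → syllable 6 ✓.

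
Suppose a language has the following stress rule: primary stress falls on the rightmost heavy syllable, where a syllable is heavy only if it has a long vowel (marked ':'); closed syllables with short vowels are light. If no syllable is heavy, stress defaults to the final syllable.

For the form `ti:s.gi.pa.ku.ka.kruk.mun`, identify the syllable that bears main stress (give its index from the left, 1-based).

1

Weights: 1 ti:s H, 2 gi L, 3 pa L, 4 ku L, 5 ka L, 6 kruk L, 7 mun L.
Heavy syllables in the domain: 1. The rightmost is syllable 1 (ti:s).
Primary stress: syllable 1 → ˈti:s.gi.pa.ku.ka.kruk.mun.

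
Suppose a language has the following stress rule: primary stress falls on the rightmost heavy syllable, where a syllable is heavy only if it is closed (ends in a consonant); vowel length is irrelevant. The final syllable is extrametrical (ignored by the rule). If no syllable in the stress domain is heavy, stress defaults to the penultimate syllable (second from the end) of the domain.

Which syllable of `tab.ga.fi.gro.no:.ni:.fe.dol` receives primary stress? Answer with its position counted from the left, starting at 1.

The final syllable (8, dol) is extrametrical; the stress domain is syllables 1–7.
Weights: 1 tab H, 2 ga L, 3 fi L, 4 gro L, 5 no: L, 6 ni: L, 7 fe L.
Heavy syllables in the domain: 1. The rightmost is syllable 1 (tab).
Primary stress: syllable 1 → ˈtab.ga.fi.gro.no:.ni:.fe.dol.

1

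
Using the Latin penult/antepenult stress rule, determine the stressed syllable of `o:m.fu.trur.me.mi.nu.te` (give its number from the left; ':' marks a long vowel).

5

Classical Latin: stress the penult if heavy (long vowel or closed), else the antepenult.
Weights: 5 mi L, 6 nu L, 7 te L.
The penult (syllable 6, nu) is light, so stress falls on the antepenult (syllable 5, mi).
Stress on syllable 5: o:m.fu.trur.me.ˈmi.nu.te.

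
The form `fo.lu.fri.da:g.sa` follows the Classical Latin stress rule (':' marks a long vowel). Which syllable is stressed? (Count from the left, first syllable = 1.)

4

Classical Latin: stress the penult if heavy (long vowel or closed), else the antepenult.
Weights: 3 fri L, 4 da:g H, 5 sa L.
The penult (syllable 4, da:g) is heavy, so it takes stress.
Stress on syllable 4: fo.lu.fri.ˈda:g.sa.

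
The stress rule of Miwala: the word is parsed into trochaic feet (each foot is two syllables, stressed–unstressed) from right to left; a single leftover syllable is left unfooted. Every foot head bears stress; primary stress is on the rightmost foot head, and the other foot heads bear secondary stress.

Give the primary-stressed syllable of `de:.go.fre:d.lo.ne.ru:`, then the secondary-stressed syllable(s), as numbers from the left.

primary 5, secondary 1, 3

Parse right to left into trochaic (ˈσσ) feet: (ˈde:.go) (ˈfre:d.lo) (ˈne.ru:).
Foot heads (stressed positions): 1, 3, 5.
End Rule Rightmost: primary stress on the rightmost head = syllable 5.
Secondary stress on 1, 3: ˌde:.go.ˌfre:d.lo.ˈne.ru:.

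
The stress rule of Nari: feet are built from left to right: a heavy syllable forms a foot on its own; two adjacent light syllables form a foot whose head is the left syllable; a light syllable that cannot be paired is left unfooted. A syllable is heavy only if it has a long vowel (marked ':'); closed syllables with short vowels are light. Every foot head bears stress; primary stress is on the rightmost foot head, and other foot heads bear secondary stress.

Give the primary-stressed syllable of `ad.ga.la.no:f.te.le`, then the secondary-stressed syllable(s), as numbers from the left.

primary 5, secondary 1, 4

Weights: 1 ad L, 2 ga L, 3 la L, 4 no:f H, 5 te L, 6 le L.
Parse left to right (heavy = foot alone; LL = one foot; stranded L unfooted): (ˈad.ga) la (ˈno:f) (ˈte.le).
Foot heads: 1, 4, 5.
Primary stress on the rightmost head = syllable 5.
Secondary stress on 1, 4: ˌad.ga.la.ˌno:f.ˈte.le.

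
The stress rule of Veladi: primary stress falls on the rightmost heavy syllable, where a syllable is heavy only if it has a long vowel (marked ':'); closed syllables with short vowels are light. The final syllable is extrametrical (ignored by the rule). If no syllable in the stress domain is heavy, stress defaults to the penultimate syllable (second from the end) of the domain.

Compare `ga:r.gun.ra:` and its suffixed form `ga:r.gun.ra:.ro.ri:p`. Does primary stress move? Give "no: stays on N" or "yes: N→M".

yes: 1→3

Base `ga:r.gun.ra:` (3 syllables):
  The final syllable (3, ra:) is extrametrical; the stress domain is syllables 1–2.
  Weights: 1 ga:r H, 2 gun L.
  Heavy syllables in the domain: 1. The rightmost is syllable 1 (ga:r).
  → primary stress on syllable 1.
Suffixed `ga:r.gun.ra:.ro.ri:p` (5 syllables):
  The final syllable (5, ri:p) is extrametrical; the stress domain is syllables 1–4.
  Weights: 1 ga:r H, 2 gun L, 3 ra: H, 4 ro L.
  Heavy syllables in the domain: 1, 3. The rightmost is syllable 3 (ra:).
  → primary stress on syllable 3.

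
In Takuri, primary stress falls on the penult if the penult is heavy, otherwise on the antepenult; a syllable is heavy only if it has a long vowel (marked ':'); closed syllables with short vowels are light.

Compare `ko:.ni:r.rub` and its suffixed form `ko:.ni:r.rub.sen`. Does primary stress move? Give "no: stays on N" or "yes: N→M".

no: stays on 2

Base `ko:.ni:r.rub` (3 syllables):
  Weights: 1 ko: H, 2 ni:r H, 3 rub L.
  The penult (syllable 2, ni:r) is heavy, so it takes stress.
  → primary stress on syllable 2.
Suffixed `ko:.ni:r.rub.sen` (4 syllables):
  Weights: 2 ni:r H, 3 rub L, 4 sen L.
  The penult (syllable 3, rub) is light, so stress falls on the antepenult (syllable 2, ni:r).
  → primary stress on syllable 2.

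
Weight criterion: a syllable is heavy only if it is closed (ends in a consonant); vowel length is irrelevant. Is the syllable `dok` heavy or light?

heavy

`dok`: short vowel, closed (coda /k/). Closed (coda /k/) → heavy.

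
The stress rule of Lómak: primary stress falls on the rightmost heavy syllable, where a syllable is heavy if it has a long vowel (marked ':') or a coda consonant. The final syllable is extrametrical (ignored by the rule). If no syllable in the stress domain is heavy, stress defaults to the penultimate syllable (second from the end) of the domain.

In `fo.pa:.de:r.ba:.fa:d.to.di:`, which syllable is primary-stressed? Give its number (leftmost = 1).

The final syllable (7, di:) is extrametrical; the stress domain is syllables 1–6.
Weights: 1 fo L, 2 pa: H, 3 de:r H, 4 ba: H, 5 fa:d H, 6 to L.
Heavy syllables in the domain: 2, 3, 4, 5. The rightmost is syllable 5 (fa:d).
Primary stress: syllable 5 → fo.pa:.de:r.ba:.ˈfa:d.to.di:.

5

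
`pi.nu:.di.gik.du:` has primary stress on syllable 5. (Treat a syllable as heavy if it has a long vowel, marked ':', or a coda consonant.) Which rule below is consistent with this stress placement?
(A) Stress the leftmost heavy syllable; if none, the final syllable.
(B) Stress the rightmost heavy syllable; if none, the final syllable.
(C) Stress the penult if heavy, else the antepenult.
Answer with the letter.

B

Rule A → syllable 2 (observed: 5).
Rule B → syllable 5 ✓.
Rule C → syllable 4 (observed: 5).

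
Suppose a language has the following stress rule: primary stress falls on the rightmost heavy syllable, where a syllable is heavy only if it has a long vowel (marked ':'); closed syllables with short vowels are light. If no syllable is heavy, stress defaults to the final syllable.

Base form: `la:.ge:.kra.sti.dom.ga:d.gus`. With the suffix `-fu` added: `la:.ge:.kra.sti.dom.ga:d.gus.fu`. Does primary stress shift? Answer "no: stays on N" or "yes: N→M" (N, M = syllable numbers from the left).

no: stays on 6

Base `la:.ge:.kra.sti.dom.ga:d.gus` (7 syllables):
  Weights: 1 la: H, 2 ge: H, 3 kra L, 4 sti L, 5 dom L, 6 ga:d H, 7 gus L.
  Heavy syllables in the domain: 1, 2, 6. The rightmost is syllable 6 (ga:d).
  → primary stress on syllable 6.
Suffixed `la:.ge:.kra.sti.dom.ga:d.gus.fu` (8 syllables):
  Weights: 1 la: H, 2 ge: H, 3 kra L, 4 sti L, 5 dom L, 6 ga:d H, 7 gus L, 8 fu L.
  Heavy syllables in the domain: 1, 2, 6. The rightmost is syllable 6 (ga:d).
  → primary stress on syllable 6.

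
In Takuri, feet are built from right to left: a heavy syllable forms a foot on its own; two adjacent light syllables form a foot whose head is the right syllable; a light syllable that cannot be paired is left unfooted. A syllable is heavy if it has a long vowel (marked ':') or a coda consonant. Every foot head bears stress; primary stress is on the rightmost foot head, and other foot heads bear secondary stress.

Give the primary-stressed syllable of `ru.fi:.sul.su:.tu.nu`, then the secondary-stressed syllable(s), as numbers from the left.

primary 6, secondary 2, 3, 4

Weights: 1 ru L, 2 fi: H, 3 sul H, 4 su: H, 5 tu L, 6 nu L.
Parse right to left (heavy = foot alone; LL = one foot; stranded L unfooted): ru (ˈfi:) (ˈsul) (ˈsu:) (tu.ˈnu).
Foot heads: 2, 3, 4, 6.
Primary stress on the rightmost head = syllable 6.
Secondary stress on 2, 3, 4: ru.ˌfi:.ˌsul.ˌsu:.tu.ˈnu.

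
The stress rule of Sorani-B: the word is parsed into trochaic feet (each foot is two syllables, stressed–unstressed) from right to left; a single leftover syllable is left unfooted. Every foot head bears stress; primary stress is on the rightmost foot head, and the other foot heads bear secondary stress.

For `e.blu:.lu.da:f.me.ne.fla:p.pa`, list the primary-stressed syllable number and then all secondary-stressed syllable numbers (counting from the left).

primary 7, secondary 1, 3, 5

Parse right to left into trochaic (ˈσσ) feet: (ˈe.blu:) (ˈlu.da:f) (ˈme.ne) (ˈfla:p.pa).
Foot heads (stressed positions): 1, 3, 5, 7.
End Rule Rightmost: primary stress on the rightmost head = syllable 7.
Secondary stress on 1, 3, 5: ˌe.blu:.ˌlu.da:f.ˌme.ne.ˈfla:p.pa.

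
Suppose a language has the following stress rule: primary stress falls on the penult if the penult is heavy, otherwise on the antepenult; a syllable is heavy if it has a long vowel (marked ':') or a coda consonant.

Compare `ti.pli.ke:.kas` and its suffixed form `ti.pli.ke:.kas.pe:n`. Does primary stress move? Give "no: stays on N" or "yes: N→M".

yes: 3→4

Base `ti.pli.ke:.kas` (4 syllables):
  Weights: 2 pli L, 3 ke: H, 4 kas H.
  The penult (syllable 3, ke:) is heavy, so it takes stress.
  → primary stress on syllable 3.
Suffixed `ti.pli.ke:.kas.pe:n` (5 syllables):
  Weights: 3 ke: H, 4 kas H, 5 pe:n H.
  The penult (syllable 4, kas) is heavy, so it takes stress.
  → primary stress on syllable 4.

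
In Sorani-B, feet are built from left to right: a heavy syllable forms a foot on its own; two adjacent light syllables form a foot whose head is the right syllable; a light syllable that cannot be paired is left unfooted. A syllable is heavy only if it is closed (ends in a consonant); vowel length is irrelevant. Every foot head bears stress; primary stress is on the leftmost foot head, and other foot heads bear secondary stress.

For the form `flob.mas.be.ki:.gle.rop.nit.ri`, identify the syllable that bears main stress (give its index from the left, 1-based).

Weights: 1 flob H, 2 mas H, 3 be L, 4 ki: L, 5 gle L, 6 rop H, 7 nit H, 8 ri L.
Parse left to right (heavy = foot alone; LL = one foot; stranded L unfooted): (ˈflob) (ˈmas) (be.ˈki:) gle (ˈrop) (ˈnit) ri.
Foot heads: 1, 2, 4, 6, 7.
Primary stress on the leftmost head = syllable 1.
Primary stress: syllable 1 → ˈflob.mas.be.ki:.gle.rop.nit.ri.

1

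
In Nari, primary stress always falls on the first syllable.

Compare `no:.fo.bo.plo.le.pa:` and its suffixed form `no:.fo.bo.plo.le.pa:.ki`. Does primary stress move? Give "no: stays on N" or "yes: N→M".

no: stays on 1

Base `no:.fo.bo.plo.le.pa:` (6 syllables):
  The word has 6 syllables; the first syllable is syllable 1 (no:).
  → primary stress on syllable 1.
Suffixed `no:.fo.bo.plo.le.pa:.ki` (7 syllables):
  The word has 7 syllables; the first syllable is syllable 1 (no:).
  → primary stress on syllable 1.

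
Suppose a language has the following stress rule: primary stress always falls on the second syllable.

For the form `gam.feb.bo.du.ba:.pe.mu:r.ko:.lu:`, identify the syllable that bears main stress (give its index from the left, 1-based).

2

The word has 9 syllables; the second syllable is syllable 2 (feb).
Primary stress: syllable 2 → gam.ˈfeb.bo.du.ba:.pe.mu:r.ko:.lu:.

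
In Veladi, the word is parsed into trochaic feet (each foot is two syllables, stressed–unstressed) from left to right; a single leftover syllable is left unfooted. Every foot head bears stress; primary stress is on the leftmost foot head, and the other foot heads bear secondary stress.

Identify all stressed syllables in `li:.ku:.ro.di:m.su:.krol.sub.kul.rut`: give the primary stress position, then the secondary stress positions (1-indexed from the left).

Parse left to right into trochaic (ˈσσ) feet: (ˈli:.ku:) (ˈro.di:m) (ˈsu:.krol) (ˈsub.kul) rut. Syllable 9 is left unfooted.
Foot heads (stressed positions): 1, 3, 5, 7.
End Rule Leftmost: primary stress on the leftmost head = syllable 1.
Secondary stress on 3, 5, 7: ˈli:.ku:.ˌro.di:m.ˌsu:.krol.ˌsub.kul.rut.

primary 1, secondary 3, 5, 7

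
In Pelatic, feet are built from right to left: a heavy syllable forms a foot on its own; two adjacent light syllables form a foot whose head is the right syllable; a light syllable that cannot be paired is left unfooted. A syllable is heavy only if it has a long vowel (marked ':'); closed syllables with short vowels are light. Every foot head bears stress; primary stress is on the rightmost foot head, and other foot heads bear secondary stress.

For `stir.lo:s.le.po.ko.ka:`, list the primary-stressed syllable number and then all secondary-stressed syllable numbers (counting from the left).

primary 6, secondary 2, 5

Weights: 1 stir L, 2 lo:s H, 3 le L, 4 po L, 5 ko L, 6 ka: H.
Parse right to left (heavy = foot alone; LL = one foot; stranded L unfooted): stir (ˈlo:s) le (po.ˈko) (ˈka:).
Foot heads: 2, 5, 6.
Primary stress on the rightmost head = syllable 6.
Secondary stress on 2, 5: stir.ˌlo:s.le.po.ˌko.ˈka:.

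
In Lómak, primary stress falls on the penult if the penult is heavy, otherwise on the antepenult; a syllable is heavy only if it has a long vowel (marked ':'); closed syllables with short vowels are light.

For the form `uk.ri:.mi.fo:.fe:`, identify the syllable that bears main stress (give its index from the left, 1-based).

4

Weights: 3 mi L, 4 fo: H, 5 fe: H.
The penult (syllable 4, fo:) is heavy, so it takes stress.
Primary stress: syllable 4 → uk.ri:.mi.ˈfo:.fe:.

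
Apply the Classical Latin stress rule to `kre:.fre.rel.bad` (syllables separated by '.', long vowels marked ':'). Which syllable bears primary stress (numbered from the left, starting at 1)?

3

Classical Latin: stress the penult if heavy (long vowel or closed), else the antepenult.
Weights: 2 fre L, 3 rel H, 4 bad H.
The penult (syllable 3, rel) is heavy, so it takes stress.
Stress on syllable 3: kre:.fre.ˈrel.bad.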